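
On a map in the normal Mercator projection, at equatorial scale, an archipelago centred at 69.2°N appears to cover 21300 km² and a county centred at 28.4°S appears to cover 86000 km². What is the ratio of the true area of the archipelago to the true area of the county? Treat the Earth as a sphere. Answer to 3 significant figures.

0.0404

On Mercator the areal scale is sec²φ, so true area = apparent × cos²φ.
True area of archipelago: 21300 × cos²(69.2°) = 21300 × 0.1261 = 2686 km².
True area of county: 86000 × cos²(28.4°) = 86000 × 0.7738 = 66550 km².
Ratio = 2686 / 66550 ≈ 0.0404.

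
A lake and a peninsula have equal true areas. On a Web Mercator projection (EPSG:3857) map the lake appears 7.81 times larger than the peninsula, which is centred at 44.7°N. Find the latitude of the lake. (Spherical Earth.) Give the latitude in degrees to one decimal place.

For equal true areas on Mercator, apparent areas scale as sec²φ, so the ratio is cos²φ₂ / cos²φ₁.
cos²φ₂ / cos²φ₁ = 7.81  ⇒  cos φ₁ = cos 44.7° / √7.81 = 0.7108/2.795 = 0.2543.
φ₁ = arccos(0.2543) ≈ 75.3°.

75.3°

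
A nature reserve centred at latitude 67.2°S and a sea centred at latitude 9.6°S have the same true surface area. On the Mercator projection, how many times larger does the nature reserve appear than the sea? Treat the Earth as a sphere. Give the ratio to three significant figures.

6.47

Mercator areal scale is sec²φ.
At 67.2°: sec²(67.2°) = 1/0.3875² = 6.659.
At 9.6°: sec²(9.6°) = 1/0.9860² = 1.029.
Ratio = 6.659/1.029 = cos²(9.6°)/cos²(67.2°) ≈ 6.47.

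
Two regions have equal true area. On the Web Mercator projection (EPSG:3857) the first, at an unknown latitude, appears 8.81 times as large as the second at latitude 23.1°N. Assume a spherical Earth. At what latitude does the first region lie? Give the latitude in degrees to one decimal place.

71.9°

Mercator areal scale is sec²φ, so apparent-area ratio = sec²φ₁ / sec²φ₂ = cos²φ₂ / cos²φ₁.
cos²φ₂ / cos²φ₁ = 8.81  ⇒  cos φ₁ = cos 23.1° / √8.81 = 0.9198/2.968 = 0.3099.
φ₁ = arccos(0.3099) ≈ 71.9°.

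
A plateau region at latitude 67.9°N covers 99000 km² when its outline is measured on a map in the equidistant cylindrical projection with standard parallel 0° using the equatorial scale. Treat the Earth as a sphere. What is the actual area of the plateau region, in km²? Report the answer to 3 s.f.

For the equirectangular projection with φ₀ = 0 (plate carrée), h = 1 along meridians and k = sec φ along parallels.
Areal scale = h·k = 1 × sec φ; at 67.9°, h = 1.000, k = 2.658, so h·k = 2.658.
True area = apparent / (areal scale) = 99000 / 2.658 ≈ 37200 km².

37200 km²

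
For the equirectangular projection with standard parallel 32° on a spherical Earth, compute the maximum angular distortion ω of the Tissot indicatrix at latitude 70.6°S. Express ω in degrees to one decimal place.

With standard parallel φ₀ = 32°, the equirectangular projection gives x = Rλ cos φ₀, y = Rφ, so h = 1 and k = cos 32° / cos φ.
At 70.6°: h = 1.000, k = 2.553; principal scales a = 2.553, b = 1.000.
sin(ω/2) = (a − b)/(a + b) = 1.553/3.553 = 0.4371, so ω = 2 arcsin(0.4371) ≈ 51.8°.

51.8°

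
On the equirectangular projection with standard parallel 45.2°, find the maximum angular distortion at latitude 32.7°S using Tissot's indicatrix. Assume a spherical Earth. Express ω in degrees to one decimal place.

In the equirectangular projection with standard parallel φ₀ = 45.2° (x = Rλ cos φ₀, y = Rφ), meridians are true-scale (h = 1) and the parallel scale is k = cos φ₀ / cos φ.
At 32.7°: h = 1.000, k = 0.8373; principal scales a = 1.000, b = 0.8373.
sin(ω/2) = (a − b)/(a + b) = 0.1627/1.837 = 0.08853, so ω = 2 arcsin(0.08853) ≈ 10.2°.

10.2°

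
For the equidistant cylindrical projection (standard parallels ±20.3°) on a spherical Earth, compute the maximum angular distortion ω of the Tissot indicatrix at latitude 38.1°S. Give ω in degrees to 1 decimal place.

10.0°

In the equirectangular projection with standard parallel φ₀ = 20.3° (x = Rλ cos φ₀, y = Rφ), meridians are true-scale (h = 1) and the parallel scale is k = cos φ₀ / cos φ.
At 38.1°: h = 1.000, k = 1.192; principal scales a = 1.192, b = 1.000.
sin(ω/2) = (a − b)/(a + b) = 0.1918/2.192 = 0.08752, so ω = 2 arcsin(0.08752) ≈ 10.0°.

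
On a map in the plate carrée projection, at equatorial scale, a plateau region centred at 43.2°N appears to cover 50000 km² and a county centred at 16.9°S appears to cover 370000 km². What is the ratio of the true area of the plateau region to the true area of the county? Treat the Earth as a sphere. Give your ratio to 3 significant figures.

0.103

On the plate carrée, areal scale = h·k = 1 × sec φ, so true area = apparent × cos φ.
True area of plateau region: 50000 × cos(43.2°) = 50000 × 0.7290 = 36450 km².
True area of county: 370000 × cos(16.9°) = 370000 × 0.9568 = 354000 km².
Ratio = 36450 / 354000 ≈ 0.103.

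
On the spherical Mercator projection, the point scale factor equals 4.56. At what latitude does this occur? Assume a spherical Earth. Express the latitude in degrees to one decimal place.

77.3°

Mercator scale is k = sec φ = 1/cos φ.
1/cos φ = 4.56  ⇒  cos φ = 0.2193  ⇒  φ = arccos(0.2193) ≈ 77.3°.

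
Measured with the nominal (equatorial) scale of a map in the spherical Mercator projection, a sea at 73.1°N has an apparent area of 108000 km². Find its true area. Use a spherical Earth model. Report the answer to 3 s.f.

Mercator is conformal, so the point scale is isotropic: h = k = sec φ = 1/cos φ.
Areal scale = k² = sec²φ = 1/cos²(73.1°) = 1/0.2907² = 11.83.
True area = apparent / (areal scale) = 108000 / 11.83 ≈ 9130 km².

9130 km²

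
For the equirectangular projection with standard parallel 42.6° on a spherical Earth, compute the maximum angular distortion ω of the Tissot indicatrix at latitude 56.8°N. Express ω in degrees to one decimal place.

The equidistant cylindrical projection with φ₀ = 42.6° has h = 1 (meridians true) and k = cos φ₀ / cos φ along parallels.
At 56.8°: h = 1.000, k = 1.344; principal scales a = 1.344, b = 1.000.
sin(ω/2) = (a − b)/(a + b) = 0.3443/2.344 = 0.1469, so ω = 2 arcsin(0.1469) ≈ 16.9°.

16.9°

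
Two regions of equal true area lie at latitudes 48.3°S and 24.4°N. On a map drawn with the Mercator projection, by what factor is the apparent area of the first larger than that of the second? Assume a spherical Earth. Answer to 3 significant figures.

Mercator areal scale is sec²φ.
At 48.3°: sec²(48.3°) = 1/0.6652² = 2.260.
At 24.4°: sec²(24.4°) = 1/0.9107² = 1.206.
Ratio = 2.260/1.206 = cos²(24.4°)/cos²(48.3°) ≈ 1.87.

1.87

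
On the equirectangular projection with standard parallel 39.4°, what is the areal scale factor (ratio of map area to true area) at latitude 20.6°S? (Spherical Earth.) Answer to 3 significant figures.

With standard parallel φ₀ = 39.4°, the equirectangular projection gives x = Rλ cos φ₀, y = Rφ, so h = 1 and k = cos 39.4° / cos φ.
Areal scale = h·k = 1 × cos φ₀ / cos φ; at 20.6°, h = 1.000, k = 0.8255, so h·k = 0.8255.

0.826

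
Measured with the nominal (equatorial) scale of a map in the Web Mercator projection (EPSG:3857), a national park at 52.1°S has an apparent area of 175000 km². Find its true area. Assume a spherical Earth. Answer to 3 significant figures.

66000 km²

Mercator is conformal, so the point scale is isotropic: h = k = sec φ = 1/cos φ.
Areal scale = k² = sec²φ = 1/cos²(52.1°) = 1/0.6143² = 2.650.
True area = apparent / (areal scale) = 175000 / 2.650 ≈ 66000 km².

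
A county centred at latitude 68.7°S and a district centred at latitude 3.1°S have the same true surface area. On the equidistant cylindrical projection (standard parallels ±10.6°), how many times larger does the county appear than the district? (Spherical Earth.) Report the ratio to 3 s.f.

2.75

With standard parallel φ₀ = 10.6°, the equirectangular projection gives x = Rλ cos φ₀, y = Rφ, so h = 1 and k = cos 10.6° / cos φ.
Areal scale at 68.7°: h·k = 1.000 × 2.706 = 2.706.
Areal scale at 3.1°: h·k = 1.000 × 0.9844 = 0.9844.
Ratio = 2.706/0.9844 ≈ 2.75.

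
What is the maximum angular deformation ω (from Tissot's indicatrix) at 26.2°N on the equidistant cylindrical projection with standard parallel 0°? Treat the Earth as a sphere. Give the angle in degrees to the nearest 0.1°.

6.2°

Plate carrée maps x = Rλ, y = Rφ. The meridian scale is h = 1 and the parallel scale is k = 1/cos φ = sec φ.
At 26.2°: h = 1.000, k = 1.115; principal scales a = 1.115, b = 1.000.
sin(ω/2) = (a − b)/(a + b) = 0.1145/2.115 = 0.05415, so ω = 2 arcsin(0.05415) ≈ 6.2°.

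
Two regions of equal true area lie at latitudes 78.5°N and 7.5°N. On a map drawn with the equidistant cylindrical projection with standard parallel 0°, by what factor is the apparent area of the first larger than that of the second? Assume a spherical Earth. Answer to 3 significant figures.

Plate carrée maps x = Rλ, y = Rφ. The meridian scale is h = 1 and the parallel scale is k = 1/cos φ = sec φ.
Areal scale at 78.5°: h·k = 1.000 × 5.016 = 5.016.
Areal scale at 7.5°: h·k = 1.000 × 1.009 = 1.009.
Ratio = 5.016/1.009 ≈ 4.97.

4.97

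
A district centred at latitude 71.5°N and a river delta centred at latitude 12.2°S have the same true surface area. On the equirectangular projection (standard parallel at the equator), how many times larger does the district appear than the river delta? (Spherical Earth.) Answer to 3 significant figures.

3.08

In the plate carrée (x = Rλ, y = Rφ), meridians are true-scale (h = 1) and parallels are stretched by k = sec φ.
Areal scale at 71.5°: h·k = 1.000 × 3.152 = 3.152.
Areal scale at 12.2°: h·k = 1.000 × 1.023 = 1.023.
Ratio = 3.152/1.023 ≈ 3.08.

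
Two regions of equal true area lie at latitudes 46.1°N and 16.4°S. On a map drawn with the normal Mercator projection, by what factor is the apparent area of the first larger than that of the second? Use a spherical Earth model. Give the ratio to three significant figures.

1.91

Mercator areal scale is sec²φ.
At 46.1°: sec²(46.1°) = 1/0.6934² = 2.080.
At 16.4°: sec²(16.4°) = 1/0.9593² = 1.087.
Ratio = 2.080/1.087 = cos²(16.4°)/cos²(46.1°) ≈ 1.91.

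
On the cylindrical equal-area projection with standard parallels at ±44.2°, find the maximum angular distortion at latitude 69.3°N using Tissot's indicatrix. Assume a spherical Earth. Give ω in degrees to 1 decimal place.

Cylindrical equal-area (φ₀ = 44.2°): h = cos φ / cos 44.2° along meridians, k = cos 44.2° / cos φ along parallels; h·k = 1.
At 69.3°: h = 0.4931, k = 2.028; principal scales a = 2.028, b = 0.4931.
sin(ω/2) = (a − b)/(a + b) = 1.535/2.521 = 0.6089, so ω = 2 arcsin(0.6089) ≈ 75.0°.

75.0°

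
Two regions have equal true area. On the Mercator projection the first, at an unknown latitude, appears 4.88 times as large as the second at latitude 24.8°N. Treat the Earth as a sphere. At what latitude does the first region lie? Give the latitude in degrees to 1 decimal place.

65.7°

On Mercator, (apparent₁)/(apparent₂) = sec²φ₁ / sec²φ₂ when true areas are equal.
cos²φ₂ / cos²φ₁ = 4.88  ⇒  cos φ₁ = cos 24.8° / √4.88 = 0.9078/2.209 = 0.4109.
φ₁ = arccos(0.4109) ≈ 65.7°.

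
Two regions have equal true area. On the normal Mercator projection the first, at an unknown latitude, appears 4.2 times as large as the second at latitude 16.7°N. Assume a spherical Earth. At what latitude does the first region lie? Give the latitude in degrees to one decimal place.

62.1°

Mercator areal scale is sec²φ, so apparent-area ratio = sec²φ₁ / sec²φ₂ = cos²φ₂ / cos²φ₁.
cos²φ₂ / cos²φ₁ = 4.2  ⇒  cos φ₁ = cos 16.7° / √4.2 = 0.9578/2.049 = 0.4674.
φ₁ = arccos(0.4674) ≈ 62.1°.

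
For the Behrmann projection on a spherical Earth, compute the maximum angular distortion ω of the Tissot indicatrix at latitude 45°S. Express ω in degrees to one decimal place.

The Behrmann projection is cylindrical equal-area with φ₀ = 30°. A cylindrical equal-area projection with standard parallel φ₀ has meridian scale h = cos φ / cos φ₀ and parallel scale k = cos φ₀ / cos φ (so areas are preserved, h·k = 1).
At 45°: h = 0.8165, k = 1.225; principal scales a = 1.225, b = 0.8165.
sin(ω/2) = (a − b)/(a + b) = 0.4082/2.041 = 0.2000, so ω = 2 arcsin(0.2000) ≈ 23.1°.

23.1°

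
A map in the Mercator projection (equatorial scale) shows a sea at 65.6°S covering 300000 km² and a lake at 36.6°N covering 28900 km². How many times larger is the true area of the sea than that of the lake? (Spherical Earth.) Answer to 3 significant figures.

2.75

On Mercator the areal scale is sec²φ, so true area = apparent × cos²φ.
True area of sea: 300000 × cos²(65.6°) = 300000 × 0.1707 = 51200 km².
True area of lake: 28900 × cos²(36.6°) = 28900 × 0.6445 = 18630 km².
Ratio = 51200 / 18630 ≈ 2.75.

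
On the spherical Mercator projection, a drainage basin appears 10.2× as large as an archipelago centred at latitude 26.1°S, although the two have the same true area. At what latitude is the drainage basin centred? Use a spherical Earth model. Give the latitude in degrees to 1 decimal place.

For equal true areas on Mercator, apparent areas scale as sec²φ, so the ratio is cos²φ₂ / cos²φ₁.
cos²φ₂ / cos²φ₁ = 10.2  ⇒  cos φ₁ = cos 26.1° / √10.2 = 0.8980/3.194 = 0.2812.
φ₁ = arccos(0.2812) ≈ 73.7°.

73.7°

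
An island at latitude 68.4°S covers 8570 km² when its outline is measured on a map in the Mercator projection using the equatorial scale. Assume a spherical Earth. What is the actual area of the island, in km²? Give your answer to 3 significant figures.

Mercator is conformal, so the point scale is isotropic: h = k = sec φ = 1/cos φ.
Areal scale = k² = sec²φ = 1/cos²(68.4°) = 1/0.3681² = 7.379.
True area = apparent / (areal scale) = 8570 / 7.379 ≈ 1160 km².

1160 km²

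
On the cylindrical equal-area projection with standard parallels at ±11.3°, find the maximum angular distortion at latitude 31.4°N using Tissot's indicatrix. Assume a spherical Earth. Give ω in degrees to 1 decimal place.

Cylindrical equal-area (φ₀ = 11.3°): h = cos φ / cos 11.3° along meridians, k = cos 11.3° / cos φ along parallels; h·k = 1.
At 31.4°: h = 0.8704, k = 1.149; principal scales a = 1.149, b = 0.8704.
sin(ω/2) = (a − b)/(a + b) = 0.2784/2.019 = 0.1379, so ω = 2 arcsin(0.1379) ≈ 15.9°.

15.9°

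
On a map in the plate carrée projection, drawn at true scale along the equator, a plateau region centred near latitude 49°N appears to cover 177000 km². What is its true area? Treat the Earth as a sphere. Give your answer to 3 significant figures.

For the equirectangular projection with φ₀ = 0 (plate carrée), h = 1 along meridians and k = sec φ along parallels.
Areal scale = h·k = 1 × sec φ; at 49°, h = 1.000, k = 1.524, so h·k = 1.524.
True area = apparent / (areal scale) = 177000 / 1.524 ≈ 116000 km².

116000 km²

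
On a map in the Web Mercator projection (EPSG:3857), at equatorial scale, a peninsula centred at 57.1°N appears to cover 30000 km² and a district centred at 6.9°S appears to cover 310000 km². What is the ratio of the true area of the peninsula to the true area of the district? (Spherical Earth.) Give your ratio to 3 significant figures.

0.0290

Since Mercator area scale is 1/cos²φ, the true area equals the apparent area multiplied by cos²φ.
True area of peninsula: 30000 × cos²(57.1°) = 30000 × 0.2950 = 8851 km².
True area of district: 310000 × cos²(6.9°) = 310000 × 0.9856 = 305500 km².
Ratio = 8851 / 305500 ≈ 0.0290.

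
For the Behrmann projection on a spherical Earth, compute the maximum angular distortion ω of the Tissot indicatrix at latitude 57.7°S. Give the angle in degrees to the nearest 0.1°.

Behrmann is a cylindrical equal-area projection with standard parallels at ±30°. Cylindrical equal-area (φ₀ = 30°): h = cos φ / cos 30° along meridians, k = cos 30° / cos φ along parallels; h·k = 1.
At 57.7°: h = 0.6170, k = 1.621; principal scales a = 1.621, b = 0.6170.
sin(ω/2) = (a − b)/(a + b) = 1.004/2.238 = 0.4485, so ω = 2 arcsin(0.4485) ≈ 53.3°.

53.3°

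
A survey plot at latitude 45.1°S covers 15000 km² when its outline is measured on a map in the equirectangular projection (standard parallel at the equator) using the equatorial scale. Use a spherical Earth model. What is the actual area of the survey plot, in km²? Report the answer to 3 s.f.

10600 km²

For the equirectangular projection with φ₀ = 0 (plate carrée), h = 1 along meridians and k = sec φ along parallels.
Areal scale = h·k = 1 × sec φ; at 45.1°, h = 1.000, k = 1.417, so h·k = 1.417.
True area = apparent / (areal scale) = 15000 / 1.417 ≈ 10600 km².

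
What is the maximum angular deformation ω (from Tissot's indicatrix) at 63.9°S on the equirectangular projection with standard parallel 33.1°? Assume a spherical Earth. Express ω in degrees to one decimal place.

36.3°

With standard parallel φ₀ = 33.1°, the equirectangular projection gives x = Rλ cos φ₀, y = Rφ, so h = 1 and k = cos 33.1° / cos φ.
At 63.9°: h = 1.000, k = 1.904; principal scales a = 1.904, b = 1.000.
sin(ω/2) = (a − b)/(a + b) = 0.9042/2.904 = 0.3113, so ω = 2 arcsin(0.3113) ≈ 36.3°.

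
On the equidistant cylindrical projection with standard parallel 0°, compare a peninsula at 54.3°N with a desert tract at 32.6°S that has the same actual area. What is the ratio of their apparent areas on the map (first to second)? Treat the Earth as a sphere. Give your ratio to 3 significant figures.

For the equirectangular projection with φ₀ = 0 (plate carrée), h = 1 along meridians and k = sec φ along parallels.
Areal scale at 54.3°: h·k = 1.000 × 1.714 = 1.714.
Areal scale at 32.6°: h·k = 1.000 × 1.187 = 1.187.
Ratio = 1.714/1.187 ≈ 1.44.

1.44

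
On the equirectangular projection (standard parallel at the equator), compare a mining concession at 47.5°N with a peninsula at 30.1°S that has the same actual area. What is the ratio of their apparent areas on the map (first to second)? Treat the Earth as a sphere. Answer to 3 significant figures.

1.28

In the plate carrée (x = Rλ, y = Rφ), meridians are true-scale (h = 1) and parallels are stretched by k = sec φ.
Areal scale at 47.5°: h·k = 1.000 × 1.480 = 1.480.
Areal scale at 30.1°: h·k = 1.000 × 1.156 = 1.156.
Ratio = 1.480/1.156 ≈ 1.28.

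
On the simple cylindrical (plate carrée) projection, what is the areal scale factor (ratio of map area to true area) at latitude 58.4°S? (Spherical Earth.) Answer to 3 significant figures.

1.91

Plate carrée maps x = Rλ, y = Rφ. The meridian scale is h = 1 and the parallel scale is k = 1/cos φ = sec φ.
Areal scale = h·k = 1 × sec φ; at 58.4°, h = 1.000, k = 1.908, so h·k = 1.908.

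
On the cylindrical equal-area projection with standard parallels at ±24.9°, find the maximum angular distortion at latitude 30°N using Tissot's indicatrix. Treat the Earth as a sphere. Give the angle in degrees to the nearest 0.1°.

Cylindrical equal-area (φ₀ = 24.9°): h = cos φ / cos 24.9° along meridians, k = cos 24.9° / cos φ along parallels; h·k = 1.
At 30°: h = 0.9548, k = 1.047; principal scales a = 1.047, b = 0.9548.
sin(ω/2) = (a − b)/(a + b) = 0.09259/2.002 = 0.04624, so ω = 2 arcsin(0.04624) ≈ 5.3°.

5.3°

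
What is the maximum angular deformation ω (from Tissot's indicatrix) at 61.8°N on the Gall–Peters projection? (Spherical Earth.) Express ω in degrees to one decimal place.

45.0°

Gall–Peters is a cylindrical equal-area projection with standard parallels at ±45°. For cylindrical equal-area with standard parallel φ₀, h = cos φ / cos φ₀ and k = cos φ₀ / cos φ, so h·k = 1.
At 61.8°: h = 0.6683, k = 1.496; principal scales a = 1.496, b = 0.6683.
sin(ω/2) = (a − b)/(a + b) = 0.8281/2.165 = 0.3825, so ω = 2 arcsin(0.3825) ≈ 45.0°.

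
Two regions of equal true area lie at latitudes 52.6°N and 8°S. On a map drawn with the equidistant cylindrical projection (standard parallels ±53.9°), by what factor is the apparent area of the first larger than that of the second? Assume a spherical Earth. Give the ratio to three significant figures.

1.63

In the equirectangular projection with standard parallel φ₀ = 53.9° (x = Rλ cos φ₀, y = Rφ), meridians are true-scale (h = 1) and the parallel scale is k = cos φ₀ / cos φ.
Areal scale at 52.6°: h·k = 1.000 × 0.9701 = 0.9701.
Areal scale at 8°: h·k = 1.000 × 0.5950 = 0.5950.
Ratio = 0.9701/0.5950 ≈ 1.63.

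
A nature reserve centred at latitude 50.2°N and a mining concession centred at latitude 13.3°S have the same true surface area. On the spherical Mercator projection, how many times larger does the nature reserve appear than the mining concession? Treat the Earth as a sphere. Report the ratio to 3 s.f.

2.31

Mercator areal scale is sec²φ.
At 50.2°: sec²(50.2°) = 1/0.6401² = 2.441.
At 13.3°: sec²(13.3°) = 1/0.9732² = 1.056.
Ratio = 2.441/1.056 = cos²(13.3°)/cos²(50.2°) ≈ 2.31.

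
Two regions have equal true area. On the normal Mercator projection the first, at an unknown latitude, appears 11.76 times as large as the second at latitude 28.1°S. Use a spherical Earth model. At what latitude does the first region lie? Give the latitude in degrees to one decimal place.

75.1°

On Mercator, (apparent₁)/(apparent₂) = sec²φ₁ / sec²φ₂ when true areas are equal.
cos²φ₂ / cos²φ₁ = 11.76  ⇒  cos φ₁ = cos 28.1° / √11.76 = 0.8821/3.429 = 0.2572.
φ₁ = arccos(0.2572) ≈ 75.1°.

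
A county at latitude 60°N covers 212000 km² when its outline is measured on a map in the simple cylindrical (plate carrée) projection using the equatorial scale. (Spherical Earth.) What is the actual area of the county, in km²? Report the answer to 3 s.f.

106000 km²

In the plate carrée (x = Rλ, y = Rφ), meridians are true-scale (h = 1) and parallels are stretched by k = sec φ.
Areal scale = h·k = 1 × sec φ; at 60°, h = 1.000, k = 2.000, so h·k = 2.000.
True area = apparent / (areal scale) = 212000 / 2.000 ≈ 106000 km².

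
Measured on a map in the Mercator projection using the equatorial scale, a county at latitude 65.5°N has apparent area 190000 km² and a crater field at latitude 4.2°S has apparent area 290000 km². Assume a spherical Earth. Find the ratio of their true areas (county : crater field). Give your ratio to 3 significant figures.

Since Mercator area scale is 1/cos²φ, the true area equals the apparent area multiplied by cos²φ.
True area of county: 190000 × cos²(65.5°) = 190000 × 0.1720 = 32670 km².
True area of crater field: 290000 × cos²(4.2°) = 290000 × 0.9946 = 288400 km².
Ratio = 32670 / 288400 ≈ 0.113.

0.113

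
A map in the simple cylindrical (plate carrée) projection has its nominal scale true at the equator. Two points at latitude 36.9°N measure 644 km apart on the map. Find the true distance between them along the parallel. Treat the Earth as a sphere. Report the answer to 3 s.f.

515 km

For the equirectangular projection with φ₀ = 0 (plate carrée), h = 1 along meridians and k = sec φ along parallels.
Along the parallel at 36.9°, map distances are exaggerated by k = sec 36.9° = 1.250.
True distance = 644 / 1.250 = 644 × cos 36.9° ≈ 515 km.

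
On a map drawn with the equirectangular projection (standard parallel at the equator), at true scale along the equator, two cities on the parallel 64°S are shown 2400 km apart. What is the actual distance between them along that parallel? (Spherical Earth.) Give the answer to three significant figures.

1050 km

Plate carrée maps x = Rλ, y = Rφ. The meridian scale is h = 1 and the parallel scale is k = 1/cos φ = sec φ.
Along the parallel at 64°, map distances are exaggerated by k = sec 64° = 2.281.
True distance = 2400 / 2.281 = 2400 × cos 64° ≈ 1050 km.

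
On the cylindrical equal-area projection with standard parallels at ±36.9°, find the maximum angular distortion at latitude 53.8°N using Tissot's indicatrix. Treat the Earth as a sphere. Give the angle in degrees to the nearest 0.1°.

34.2°

A cylindrical equal-area projection with standard parallel φ₀ has meridian scale h = cos φ / cos φ₀ and parallel scale k = cos φ₀ / cos φ (so areas are preserved, h·k = 1).
At 53.8°: h = 0.7385, k = 1.354; principal scales a = 1.354, b = 0.7385.
sin(ω/2) = (a − b)/(a + b) = 0.6155/2.093 = 0.2941, so ω = 2 arcsin(0.2941) ≈ 34.2°.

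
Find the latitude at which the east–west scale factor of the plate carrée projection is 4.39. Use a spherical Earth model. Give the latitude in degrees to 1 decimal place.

76.8°

Plate carrée: h = 1, k = sec φ along parallels.
sec φ = 4.39  ⇒  cos φ = 0.2278  ⇒  φ ≈ 76.8°.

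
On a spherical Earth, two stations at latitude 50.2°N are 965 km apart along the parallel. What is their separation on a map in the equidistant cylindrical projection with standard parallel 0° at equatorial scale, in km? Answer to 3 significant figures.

1510 km

For the equirectangular projection with φ₀ = 0 (plate carrée), h = 1 along meridians and k = sec φ along parallels.
Along the parallel, k = sec 50.2° = 1/0.6401 = 1.562.
Map distance = 965 × 1.562 ≈ 1510 km.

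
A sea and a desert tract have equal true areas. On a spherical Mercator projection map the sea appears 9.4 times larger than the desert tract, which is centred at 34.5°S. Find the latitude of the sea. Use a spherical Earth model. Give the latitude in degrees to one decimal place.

On Mercator, (apparent₁)/(apparent₂) = sec²φ₁ / sec²φ₂ when true areas are equal.
cos²φ₂ / cos²φ₁ = 9.4  ⇒  cos φ₁ = cos 34.5° / √9.4 = 0.8241/3.066 = 0.2688.
φ₁ = arccos(0.2688) ≈ 74.4°.

74.4°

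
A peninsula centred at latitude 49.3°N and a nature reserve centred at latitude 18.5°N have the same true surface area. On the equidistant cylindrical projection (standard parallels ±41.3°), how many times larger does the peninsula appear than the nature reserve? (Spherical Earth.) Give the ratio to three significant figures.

1.45

In the equirectangular projection with standard parallel φ₀ = 41.3° (x = Rλ cos φ₀, y = Rφ), meridians are true-scale (h = 1) and the parallel scale is k = cos φ₀ / cos φ.
Areal scale at 49.3°: h·k = 1.000 × 1.152 = 1.152.
Areal scale at 18.5°: h·k = 1.000 × 0.7922 = 0.7922.
Ratio = 1.152/0.7922 ≈ 1.45.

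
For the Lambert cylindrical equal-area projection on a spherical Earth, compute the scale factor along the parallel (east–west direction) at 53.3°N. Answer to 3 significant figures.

The Lambert cylindrical equal-area projection is the cylindrical equal-area projection with its standard parallel at the equator (φ₀ = 0). A cylindrical equal-area projection with standard parallel φ₀ has meridian scale h = cos φ / cos φ₀ and parallel scale k = cos φ₀ / cos φ (so areas are preserved, h·k = 1).
k = cos 0° / cos 53.3° = 1.000/0.5976 = 1.673.

1.67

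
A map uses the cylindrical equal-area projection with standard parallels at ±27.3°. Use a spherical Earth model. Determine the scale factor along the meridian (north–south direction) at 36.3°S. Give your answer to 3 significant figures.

0.907

A cylindrical equal-area projection with standard parallel φ₀ has meridian scale h = cos φ / cos φ₀ and parallel scale k = cos φ₀ / cos φ (so areas are preserved, h·k = 1).
h = cos 36.3° / cos 27.3° = 0.8059/0.8886 = 0.9069.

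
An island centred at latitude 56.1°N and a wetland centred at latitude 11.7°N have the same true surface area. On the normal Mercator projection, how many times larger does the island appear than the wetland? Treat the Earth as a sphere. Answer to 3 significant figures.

3.08

Mercator is conformal with k = sec φ, so areal scale = k² = sec²φ.
At 56.1°: sec²(56.1°) = 1/0.5577² = 3.215.
At 11.7°: sec²(11.7°) = 1/0.9792² = 1.043.
Ratio = 3.215/1.043 = cos²(11.7°)/cos²(56.1°) ≈ 3.08.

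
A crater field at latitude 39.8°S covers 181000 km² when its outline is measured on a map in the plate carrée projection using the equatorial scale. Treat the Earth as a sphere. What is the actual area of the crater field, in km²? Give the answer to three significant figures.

Plate carrée maps x = Rλ, y = Rφ. The meridian scale is h = 1 and the parallel scale is k = 1/cos φ = sec φ.
Areal scale = h·k = 1 × sec φ; at 39.8°, h = 1.000, k = 1.302, so h·k = 1.302.
True area = apparent / (areal scale) = 181000 / 1.302 ≈ 139000 km².

139000 km²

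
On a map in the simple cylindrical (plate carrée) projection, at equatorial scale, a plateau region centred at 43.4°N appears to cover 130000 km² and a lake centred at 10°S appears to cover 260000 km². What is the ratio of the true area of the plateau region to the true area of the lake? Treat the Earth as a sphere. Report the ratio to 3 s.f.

Plate carrée has h = 1 and k = sec φ, giving areal scale sec φ; true area = (apparent area) · cos φ.
True area of plateau region: 130000 × cos(43.4°) = 130000 × 0.7266 = 94450 km².
True area of lake: 260000 × cos(10°) = 260000 × 0.9848 = 256100 km².
Ratio = 94450 / 256100 ≈ 0.369.

0.369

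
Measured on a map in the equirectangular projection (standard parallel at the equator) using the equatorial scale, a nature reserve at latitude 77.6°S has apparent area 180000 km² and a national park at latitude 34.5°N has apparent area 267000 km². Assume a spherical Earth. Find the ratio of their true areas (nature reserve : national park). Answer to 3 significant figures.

0.176

Plate carrée has h = 1 and k = sec φ, giving areal scale sec φ; true area = (apparent area) · cos φ.
True area of nature reserve: 180000 × cos(77.6°) = 180000 × 0.2147 = 38650 km².
True area of national park: 267000 × cos(34.5°) = 267000 × 0.8241 = 220000 km².
Ratio = 38650 / 220000 ≈ 0.176.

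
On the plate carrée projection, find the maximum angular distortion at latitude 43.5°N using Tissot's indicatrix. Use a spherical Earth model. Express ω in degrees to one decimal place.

18.3°

Plate carrée maps x = Rλ, y = Rφ. The meridian scale is h = 1 and the parallel scale is k = 1/cos φ = sec φ.
At 43.5°: h = 1.000, k = 1.379; principal scales a = 1.379, b = 1.000.
sin(ω/2) = (a − b)/(a + b) = 0.3786/2.379 = 0.1592, so ω = 2 arcsin(0.1592) ≈ 18.3°.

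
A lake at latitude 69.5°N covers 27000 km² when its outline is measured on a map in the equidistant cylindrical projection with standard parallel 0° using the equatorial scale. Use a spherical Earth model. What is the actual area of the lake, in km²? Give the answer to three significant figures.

For the equirectangular projection with φ₀ = 0 (plate carrée), h = 1 along meridians and k = sec φ along parallels.
Areal scale = h·k = 1 × sec φ; at 69.5°, h = 1.000, k = 2.855, so h·k = 2.855.
True area = apparent / (areal scale) = 27000 / 2.855 ≈ 9460 km².

9460 km²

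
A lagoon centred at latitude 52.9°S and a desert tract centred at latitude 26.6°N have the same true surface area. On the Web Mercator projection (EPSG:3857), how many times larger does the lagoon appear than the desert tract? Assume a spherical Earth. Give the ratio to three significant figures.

2.20

Mercator areal scale is sec²φ.
At 52.9°: sec²(52.9°) = 1/0.6032² = 2.748.
At 26.6°: sec²(26.6°) = 1/0.8942² = 1.251.
Ratio = 2.748/1.251 = cos²(26.6°)/cos²(52.9°) ≈ 2.20.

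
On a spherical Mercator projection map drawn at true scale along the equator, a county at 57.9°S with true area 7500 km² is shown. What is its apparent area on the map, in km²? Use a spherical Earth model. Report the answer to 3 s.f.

26600 km²

Mercator is conformal, so the point scale is isotropic: h = k = sec φ = 1/cos φ.
Areal scale = k² = sec²φ = 1/cos²(57.9°) = 1/0.5314² = 3.541.
Apparent area = 7500 × 3.541 ≈ 26600 km².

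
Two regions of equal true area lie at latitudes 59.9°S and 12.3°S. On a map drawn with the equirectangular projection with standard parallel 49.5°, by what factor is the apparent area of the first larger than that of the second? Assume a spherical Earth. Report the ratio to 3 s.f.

In the equirectangular projection with standard parallel φ₀ = 49.5° (x = Rλ cos φ₀, y = Rφ), meridians are true-scale (h = 1) and the parallel scale is k = cos φ₀ / cos φ.
Areal scale at 59.9°: h·k = 1.000 × 1.295 = 1.295.
Areal scale at 12.3°: h·k = 1.000 × 0.6647 = 0.6647.
Ratio = 1.295/0.6647 ≈ 1.95.

1.95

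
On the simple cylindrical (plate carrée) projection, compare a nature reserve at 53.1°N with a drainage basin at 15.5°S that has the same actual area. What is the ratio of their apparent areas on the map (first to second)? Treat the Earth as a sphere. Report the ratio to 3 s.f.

In the plate carrée (x = Rλ, y = Rφ), meridians are true-scale (h = 1) and parallels are stretched by k = sec φ.
Areal scale at 53.1°: h·k = 1.000 × 1.666 = 1.666.
Areal scale at 15.5°: h·k = 1.000 × 1.038 = 1.038.
Ratio = 1.666/1.038 ≈ 1.60.

1.60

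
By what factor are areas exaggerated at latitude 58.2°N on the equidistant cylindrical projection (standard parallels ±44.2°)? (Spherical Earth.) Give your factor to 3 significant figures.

The equidistant cylindrical projection with φ₀ = 44.2° has h = 1 (meridians true) and k = cos φ₀ / cos φ along parallels.
Areal scale = h·k = 1 × cos φ₀ / cos φ; at 58.2°, h = 1.000, k = 1.360, so h·k = 1.360.

1.36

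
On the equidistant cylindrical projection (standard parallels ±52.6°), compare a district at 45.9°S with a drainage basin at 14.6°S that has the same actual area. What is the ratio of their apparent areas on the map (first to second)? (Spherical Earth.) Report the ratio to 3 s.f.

The equidistant cylindrical projection with φ₀ = 52.6° has h = 1 (meridians true) and k = cos φ₀ / cos φ along parallels.
Areal scale at 45.9°: h·k = 1.000 × 0.8728 = 0.8728.
Areal scale at 14.6°: h·k = 1.000 × 0.6276 = 0.6276.
Ratio = 0.8728/0.6276 ≈ 1.39.

1.39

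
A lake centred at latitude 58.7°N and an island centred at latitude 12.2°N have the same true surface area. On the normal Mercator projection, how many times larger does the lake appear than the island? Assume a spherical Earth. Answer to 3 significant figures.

Mercator areal scale is sec²φ.
At 58.7°: sec²(58.7°) = 1/0.5195² = 3.705.
At 12.2°: sec²(12.2°) = 1/0.9774² = 1.047.
Ratio = 3.705/1.047 = cos²(12.2°)/cos²(58.7°) ≈ 3.54.

3.54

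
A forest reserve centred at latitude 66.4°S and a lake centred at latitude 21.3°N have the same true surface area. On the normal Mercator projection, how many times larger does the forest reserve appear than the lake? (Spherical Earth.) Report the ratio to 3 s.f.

5.42

Mercator areal scale is sec²φ.
At 66.4°: sec²(66.4°) = 1/0.4003² = 6.239.
At 21.3°: sec²(21.3°) = 1/0.9317² = 1.152.
Ratio = 6.239/1.152 = cos²(21.3°)/cos²(66.4°) ≈ 5.42.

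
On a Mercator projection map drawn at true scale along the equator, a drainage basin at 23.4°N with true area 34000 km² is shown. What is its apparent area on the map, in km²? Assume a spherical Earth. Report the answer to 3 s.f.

Mercator is conformal, so the point scale is isotropic: h = k = sec φ = 1/cos φ.
Areal scale = k² = sec²φ = 1/cos²(23.4°) = 1/0.9178² = 1.187.
Apparent area = 34000 × 1.187 ≈ 40400 km².

40400 km²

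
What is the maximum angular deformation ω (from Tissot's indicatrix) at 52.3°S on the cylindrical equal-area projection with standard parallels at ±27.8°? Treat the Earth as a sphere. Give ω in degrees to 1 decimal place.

For cylindrical equal-area with standard parallel φ₀, h = cos φ / cos φ₀ and k = cos φ₀ / cos φ, so h·k = 1.
At 52.3°: h = 0.6913, k = 1.447; principal scales a = 1.447, b = 0.6913.
sin(ω/2) = (a − b)/(a + b) = 0.7552/2.138 = 0.3533, so ω = 2 arcsin(0.3533) ≈ 41.4°.

41.4°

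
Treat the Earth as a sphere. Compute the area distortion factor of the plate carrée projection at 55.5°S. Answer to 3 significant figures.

In the plate carrée (x = Rλ, y = Rφ), meridians are true-scale (h = 1) and parallels are stretched by k = sec φ.
Areal scale = h·k = 1 × sec φ; at 55.5°, h = 1.000, k = 1.766, so h·k = 1.766.

1.77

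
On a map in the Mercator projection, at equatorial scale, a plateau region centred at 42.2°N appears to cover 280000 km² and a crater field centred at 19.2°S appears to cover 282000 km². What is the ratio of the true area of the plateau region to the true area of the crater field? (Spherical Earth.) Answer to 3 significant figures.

0.611

Since Mercator area scale is 1/cos²φ, the true area equals the apparent area multiplied by cos²φ.
True area of plateau region: 280000 × cos²(42.2°) = 280000 × 0.5488 = 153700 km².
True area of crater field: 282000 × cos²(19.2°) = 282000 × 0.8918 = 251500 km².
Ratio = 153700 / 251500 ≈ 0.611.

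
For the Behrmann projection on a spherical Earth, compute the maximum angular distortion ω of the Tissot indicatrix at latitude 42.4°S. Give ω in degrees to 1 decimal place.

The Behrmann projection is cylindrical equal-area with φ₀ = 30°. Cylindrical equal-area (φ₀ = 30°): h = cos φ / cos 30° along meridians, k = cos 30° / cos φ along parallels; h·k = 1.
At 42.4°: h = 0.8527, k = 1.173; principal scales a = 1.173, b = 0.8527.
sin(ω/2) = (a − b)/(a + b) = 0.3201/2.025 = 0.1580, so ω = 2 arcsin(0.1580) ≈ 18.2°.

18.2°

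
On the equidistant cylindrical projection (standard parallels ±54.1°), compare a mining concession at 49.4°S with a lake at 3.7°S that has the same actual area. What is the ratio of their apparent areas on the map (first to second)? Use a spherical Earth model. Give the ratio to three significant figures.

The equidistant cylindrical projection with φ₀ = 54.1° has h = 1 (meridians true) and k = cos φ₀ / cos φ along parallels.
Areal scale at 49.4°: h·k = 1.000 × 0.9010 = 0.9010.
Areal scale at 3.7°: h·k = 1.000 × 0.5876 = 0.5876.
Ratio = 0.9010/0.5876 ≈ 1.53.

1.53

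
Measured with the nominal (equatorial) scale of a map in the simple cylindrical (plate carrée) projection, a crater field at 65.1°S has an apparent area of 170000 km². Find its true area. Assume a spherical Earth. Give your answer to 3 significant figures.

In the plate carrée (x = Rλ, y = Rφ), meridians are true-scale (h = 1) and parallels are stretched by k = sec φ.
Areal scale = h·k = 1 × sec φ; at 65.1°, h = 1.000, k = 2.375, so h·k = 2.375.
True area = apparent / (areal scale) = 170000 / 2.375 ≈ 71600 km².

71600 km²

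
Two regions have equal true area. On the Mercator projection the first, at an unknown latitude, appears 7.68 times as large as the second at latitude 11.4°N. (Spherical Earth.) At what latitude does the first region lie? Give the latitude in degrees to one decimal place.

On Mercator, (apparent₁)/(apparent₂) = sec²φ₁ / sec²φ₂ when true areas are equal.
cos²φ₂ / cos²φ₁ = 7.68  ⇒  cos φ₁ = cos 11.4° / √7.68 = 0.9803/2.771 = 0.3537.
φ₁ = arccos(0.3537) ≈ 69.3°.

69.3°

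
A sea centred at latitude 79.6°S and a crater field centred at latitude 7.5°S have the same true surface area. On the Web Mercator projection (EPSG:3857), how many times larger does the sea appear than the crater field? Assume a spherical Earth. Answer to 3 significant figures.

Mercator areal scale is sec²φ.
At 79.6°: sec²(79.6°) = 1/0.1805² = 30.69.
At 7.5°: sec²(7.5°) = 1/0.9914² = 1.017.
Ratio = 30.69/1.017 = cos²(7.5°)/cos²(79.6°) ≈ 30.2.

30.2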